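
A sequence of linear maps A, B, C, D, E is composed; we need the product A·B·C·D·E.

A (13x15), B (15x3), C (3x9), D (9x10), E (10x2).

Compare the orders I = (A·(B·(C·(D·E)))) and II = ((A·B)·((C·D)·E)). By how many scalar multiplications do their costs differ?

Order I = (A·(B·(C·(D·E)))): (D·E): 9×10 by 10×2 → 9×2, cost 9·10·2 = 180; (C·(D·E)): 3×9 by 9×2 → 3×2, cost 3·9·2 = 54; cumulative 234; (B·(C·(D·E))): 15×3 by 3×2 → 15×2, cost 15·3·2 = 90; cumulative 324; (A·(B·(C·(D·E)))): 13×15 by 15×2 → 13×2, cost 13·15·2 = 390; cumulative 714. Total 714.
Order II = ((A·B)·((C·D)·E)): (A·B): 13×15 by 15×3 → 13×3, cost 13·15·3 = 585; (C·D): 3×9 by 9×10 → 3×10, cost 3·9·10 = 270; ((C·D)·E): 3×10 by 10×2 → 3×2, cost 3·10·2 = 60; cumulative 330; ((A·B)·((C·D)·E)): 13×3 by 3×2 → 13×2, cost 13·3·2 = 78; cumulative 993. Total 993.
Difference: |714 − 993| = 279.

279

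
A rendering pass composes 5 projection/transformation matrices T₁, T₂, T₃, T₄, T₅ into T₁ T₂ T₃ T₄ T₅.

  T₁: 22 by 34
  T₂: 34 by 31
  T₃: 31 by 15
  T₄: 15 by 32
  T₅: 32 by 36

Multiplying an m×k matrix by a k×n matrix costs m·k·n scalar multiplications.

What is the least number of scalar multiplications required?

Adjacent pairs: T₁T₂ = 22·34·31 = 23188; T₂T₃ = 34·31·15 = 15810; T₃T₄ = 31·15·32 = 14880; T₄T₅ = 15·32·36 = 17280.
Length 3: T₁..T₃: k=1: 0+15810+22·34·15=27030; k=2: 23188+0+22·31·15=33418 → min 27030 | T₂..T₄: k=2: 0+14880+34·31·32=48608; k=3: 15810+0+34·15·32=32130 → min 32130 | T₃..T₅: k=3: 0+17280+31·15·36=34020; k=4: 14880+0+31·32·36=50592 → min 34020.
Length 4: T₁..T₄: k=1: 0+32130+22·34·32=56066; k=2: 23188+14880+22·31·32=59892; k=3: 27030+0+22·15·32=37590 → min 37590 | T₂..T₅: k=2: 0+34020+34·31·36=71964; k=3: 15810+17280+34·15·36=51450; k=4: 32130+0+34·32·36=71298 → min 51450.
Length 5: T₁..T₅: k=1: 0+51450+22·34·36=78378; k=2: 23188+34020+22·31·36=81760; k=3: 27030+17280+22·15·36=56190; k=4: 37590+0+22·32·36=62934 → min 56190.
Optimal order: ((T₁ (T₂ T₃)) (T₄ T₅)) with cost 56190.

56190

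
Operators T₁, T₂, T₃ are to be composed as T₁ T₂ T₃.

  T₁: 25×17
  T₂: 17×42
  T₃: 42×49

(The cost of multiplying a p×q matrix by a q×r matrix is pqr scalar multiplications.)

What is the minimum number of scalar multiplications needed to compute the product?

Order (T₁ (T₂ T₃)): (T₂ T₃): 17×42 by 42×49 → 17×49, cost 17·42·49 = 34986; (T₁ (T₂ T₃)): 25×17 by 17×49 → 25×49, cost 25·17·49 = 20825; cumulative 55811. Total 55811.
Order ((T₁ T₂) T₃): (T₁ T₂): 25×17 by 17×42 → 25×42, cost 25·17·42 = 17850; ((T₁ T₂) T₃): 25×42 by 42×49 → 25×49, cost 25·42·49 = 51450; cumulative 69300. Total 69300.
Minimum: 55811.

55811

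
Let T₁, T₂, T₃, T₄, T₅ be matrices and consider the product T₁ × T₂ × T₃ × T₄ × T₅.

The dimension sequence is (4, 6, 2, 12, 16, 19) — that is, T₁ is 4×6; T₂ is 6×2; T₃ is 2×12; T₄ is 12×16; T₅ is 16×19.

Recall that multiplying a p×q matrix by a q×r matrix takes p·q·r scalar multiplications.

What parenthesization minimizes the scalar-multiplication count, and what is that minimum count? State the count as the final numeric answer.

Adjacent pairs: T₁T₂ = 4·6·2 = 48; T₂T₃ = 6·2·12 = 144; T₃T₄ = 2·12·16 = 384; T₄T₅ = 12·16·19 = 3648.
Length 3: T₁..T₃: k=1: 0+144+4·6·12=432; k=2: 48+0+4·2·12=144 → min 144 | T₂..T₄: k=2: 0+384+6·2·16=576; k=3: 144+0+6·12·16=1296 → min 576 | T₃..T₅: k=3: 0+3648+2·12·19=4104; k=4: 384+0+2·16·19=992 → min 992.
Length 4: T₁..T₄: k=1: 0+576+4·6·16=960; k=2: 48+384+4·2·16=560; k=3: 144+0+4·12·16=912 → min 560 | T₂..T₅: k=2: 0+992+6·2·19=1220; k=3: 144+3648+6·12·19=5160; k=4: 576+0+6·16·19=2400 → min 1220.
Length 5: T₁..T₅: k=1: 0+1220+4·6·19=1676; k=2: 48+992+4·2·19=1192; k=3: 144+3648+4·12·19=4704; k=4: 560+0+4·16·19=1776 → min 1192.
Optimal parenthesization: ((T₁ × T₂) × ((T₃ × T₄) × T₅)) with cost 1192.

1192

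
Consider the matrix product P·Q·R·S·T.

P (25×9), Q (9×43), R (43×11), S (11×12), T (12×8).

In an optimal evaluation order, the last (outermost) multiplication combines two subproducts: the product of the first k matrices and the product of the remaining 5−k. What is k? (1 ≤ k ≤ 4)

1

Adjacent pairs: PQ = 25·9·43 = 9675; QR = 9·43·11 = 4257; RS = 43·11·12 = 5676; ST = 11·12·8 = 1056.
Length 3: P..R: k=1: 0+4257+25·9·11=6732; k=2: 9675+0+25·43·11=21500 → min 6732 | Q..S: k=2: 0+5676+9·43·12=10320; k=3: 4257+0+9·11·12=5445 → min 5445 | R..T: k=3: 0+1056+43·11·8=4840; k=4: 5676+0+43·12·8=9804 → min 4840.
Length 4: P..S: k=1: 0+5445+25·9·12=8145; k=2: 9675+5676+25·43·12=28251; k=3: 6732+0+25·11·12=10032 → min 8145 | Q..T: k=2: 0+4840+9·43·8=7936; k=3: 4257+1056+9·11·8=6105; k=4: 5445+0+9·12·8=6309 → min 6105.
Top-level splits: k=1: (P..P)·(Q..T) → 0+6105+25·9·8 = 7905; k=2: (P..Q)·(R..T) → 9675+4840+25·43·8 = 23115; k=3: (P..R)·(S..T) → 6732+1056+25·11·8 = 9988; k=4: (P..S)·(T..T) → 8145+0+25·12·8 = 10545.
Best split is after P, i.e. k = 1.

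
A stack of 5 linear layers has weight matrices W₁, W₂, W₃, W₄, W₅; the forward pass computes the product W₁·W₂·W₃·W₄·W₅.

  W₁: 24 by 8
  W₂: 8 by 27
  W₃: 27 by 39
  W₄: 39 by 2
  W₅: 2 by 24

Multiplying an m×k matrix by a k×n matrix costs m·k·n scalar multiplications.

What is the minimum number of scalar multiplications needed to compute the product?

Adjacent pairs: W₁W₂ = 24·8·27 = 5184; W₂W₃ = 8·27·39 = 8424; W₃W₄ = 27·39·2 = 2106; W₄W₅ = 39·2·24 = 1872.
Length 3: W₁..W₃: k=1: 0+8424+24·8·39=15912; k=2: 5184+0+24·27·39=30456 → min 15912 | W₂..W₄: k=2: 0+2106+8·27·2=2538; k=3: 8424+0+8·39·2=9048 → min 2538 | W₃..W₅: k=3: 0+1872+27·39·24=27144; k=4: 2106+0+27·2·24=3402 → min 3402.
Length 4: W₁..W₄: k=1: 0+2538+24·8·2=2922; k=2: 5184+2106+24·27·2=8586; k=3: 15912+0+24·39·2=17784 → min 2922 | W₂..W₅: k=2: 0+3402+8·27·24=8586; k=3: 8424+1872+8·39·24=17784; k=4: 2538+0+8·2·24=2922 → min 2922.
Length 5: W₁..W₅: k=1: 0+2922+24·8·24=7530; k=2: 5184+3402+24·27·24=24138; k=3: 15912+1872+24·39·24=40248; k=4: 2922+0+24·2·24=4074 → min 4074.
Optimal order: ((W₁·(W₂·(W₃·W₄)))·W₅) with cost 4074.

4074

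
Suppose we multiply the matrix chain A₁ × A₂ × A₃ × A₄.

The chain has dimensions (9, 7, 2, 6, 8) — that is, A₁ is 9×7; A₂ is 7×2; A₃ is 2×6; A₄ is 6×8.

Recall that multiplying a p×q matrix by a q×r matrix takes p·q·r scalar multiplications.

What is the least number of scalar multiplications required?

366

Adjacent pairs: A₁A₂ = 9·7·2 = 126; A₂A₃ = 7·2·6 = 84; A₃A₄ = 2·6·8 = 96.
Length 3: A₁..A₃: k=1: 0+84+9·7·6=462; k=2: 126+0+9·2·6=234 → min 234 | A₂..A₄: k=2: 0+96+7·2·8=208; k=3: 84+0+7·6·8=420 → min 208.
Length 4: A₁..A₄: k=1: 0+208+9·7·8=712; k=2: 126+96+9·2·8=366; k=3: 234+0+9·6·8=666 → min 366.
Optimal order: ((A₁ × A₂) × (A₃ × A₄)) with cost 366.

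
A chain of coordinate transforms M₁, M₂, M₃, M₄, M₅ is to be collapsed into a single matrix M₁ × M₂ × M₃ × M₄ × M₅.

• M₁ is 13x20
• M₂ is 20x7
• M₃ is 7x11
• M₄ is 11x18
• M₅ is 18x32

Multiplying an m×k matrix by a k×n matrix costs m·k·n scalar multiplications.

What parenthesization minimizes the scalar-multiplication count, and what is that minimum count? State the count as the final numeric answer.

Adjacent pairs: M₁M₂ = 13·20·7 = 1820; M₂M₃ = 20·7·11 = 1540; M₃M₄ = 7·11·18 = 1386; M₄M₅ = 11·18·32 = 6336.
Length 3: M₁..M₃: k=1: 0+1540+13·20·11=4400; k=2: 1820+0+13·7·11=2821 → min 2821 | M₂..M₄: k=2: 0+1386+20·7·18=3906; k=3: 1540+0+20·11·18=5500 → min 3906 | M₃..M₅: k=3: 0+6336+7·11·32=8800; k=4: 1386+0+7·18·32=5418 → min 5418.
Length 4: M₁..M₄: k=1: 0+3906+13·20·18=8586; k=2: 1820+1386+13·7·18=4844; k=3: 2821+0+13·11·18=5395 → min 4844 | M₂..M₅: k=2: 0+5418+20·7·32=9898; k=3: 1540+6336+20·11·32=14916; k=4: 3906+0+20·18·32=15426 → min 9898.
Length 5: M₁..M₅: k=1: 0+9898+13·20·32=18218; k=2: 1820+5418+13·7·32=10150; k=3: 2821+6336+13·11·32=13733; k=4: 4844+0+13·18·32=12332 → min 10150.
Optimal parenthesization: ((M₁ × M₂) × ((M₃ × M₄) × M₅)) with cost 10150.

10150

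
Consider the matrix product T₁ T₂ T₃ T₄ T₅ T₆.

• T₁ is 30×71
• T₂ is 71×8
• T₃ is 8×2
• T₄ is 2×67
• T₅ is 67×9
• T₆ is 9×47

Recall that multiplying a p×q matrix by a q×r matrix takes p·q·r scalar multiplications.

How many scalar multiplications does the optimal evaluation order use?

10268

Adjacent pairs: T₁T₂ = 30·71·8 = 17040; T₂T₃ = 71·8·2 = 1136; T₃T₄ = 8·2·67 = 1072; T₄T₅ = 2·67·9 = 1206; T₅T₆ = 67·9·47 = 28341.
Length 3: T₁..T₃: k=1: 0+1136+30·71·2=5396; k=2: 17040+0+30·8·2=17520 → min 5396 | T₂..T₄: k=2: 0+1072+71·8·67=39128; k=3: 1136+0+71·2·67=10650 → min 10650 | T₃..T₅: k=3: 0+1206+8·2·9=1350; k=4: 1072+0+8·67·9=5896 → min 1350 | T₄..T₆: k=4: 0+28341+2·67·47=34639; k=5: 1206+0+2·9·47=2052 → min 2052.
Length 4: T₁..T₄: k=1: 0+10650+30·71·67=153360; k=2: 17040+1072+30·8·67=34192; k=3: 5396+0+30·2·67=9416 → min 9416 | T₂..T₅: k=2: 0+1350+71·8·9=6462; k=3: 1136+1206+71·2·9=3620; k=4: 10650+0+71·67·9=53463 → min 3620 | T₃..T₆: k=3: 0+2052+8·2·47=2804; k=4: 1072+28341+8·67·47=54605; k=5: 1350+0+8·9·47=4734 → min 2804.
Length 5: T₁..T₅: k=1: 0+3620+30·71·9=22790; k=2: 17040+1350+30·8·9=20550; k=3: 5396+1206+30·2·9=7142; k=4: 9416+0+30·67·9=27506 → min 7142 | T₂..T₆: k=2: 0+2804+71·8·47=29500; k=3: 1136+2052+71·2·47=9862; k=4: 10650+28341+71·67·47=262570; k=5: 3620+0+71·9·47=33653 → min 9862.
Length 6: T₁..T₆: k=1: 0+9862+30·71·47=109972; k=2: 17040+2804+30·8·47=31124; k=3: 5396+2052+30·2·47=10268; k=4: 9416+28341+30·67·47=132227; k=5: 7142+0+30·9·47=19832 → min 10268.
Optimal order: ((T₁ (T₂ T₃)) ((T₄ T₅) T₆)) with cost 10268.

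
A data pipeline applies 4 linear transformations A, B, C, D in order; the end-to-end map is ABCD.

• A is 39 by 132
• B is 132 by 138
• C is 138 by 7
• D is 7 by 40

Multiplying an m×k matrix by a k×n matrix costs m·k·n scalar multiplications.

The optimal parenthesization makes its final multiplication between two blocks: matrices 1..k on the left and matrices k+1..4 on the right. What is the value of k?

3

Adjacent pairs: AB = 39·132·138 = 710424; BC = 132·138·7 = 127512; CD = 138·7·40 = 38640.
Length 3: A..C: k=1: 0+127512+39·132·7=163548; k=2: 710424+0+39·138·7=748098 → min 163548 | B..D: k=2: 0+38640+132·138·40=767280; k=3: 127512+0+132·7·40=164472 → min 164472.
Top-level splits: k=1: (A..A)·(B..D) → 0+164472+39·132·40 = 370392; k=2: (A..B)·(C..D) → 710424+38640+39·138·40 = 964344; k=3: (A..C)·(D..D) → 163548+0+39·7·40 = 174468.
Best split is after C, i.e. k = 3.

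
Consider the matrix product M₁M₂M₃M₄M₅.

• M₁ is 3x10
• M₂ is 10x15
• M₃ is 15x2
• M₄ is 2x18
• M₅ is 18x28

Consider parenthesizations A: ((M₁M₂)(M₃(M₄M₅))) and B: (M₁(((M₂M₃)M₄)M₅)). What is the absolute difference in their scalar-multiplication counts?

2982

Order A = ((M₁M₂)(M₃(M₄M₅))): (M₁M₂): 3×10 by 10×15 → 3×15, cost 3·10·15 = 450; (M₄M₅): 2×18 by 18×28 → 2×28, cost 2·18·28 = 1008; (M₃(M₄M₅)): 15×2 by 2×28 → 15×28, cost 15·2·28 = 840; cumulative 1848; ((M₁M₂)(M₃(M₄M₅))): 3×15 by 15×28 → 3×28, cost 3·15·28 = 1260; cumulative 3558. Total 3558.
Order B = (M₁(((M₂M₃)M₄)M₅)): (M₂M₃): 10×15 by 15×2 → 10×2, cost 10·15·2 = 300; ((M₂M₃)M₄): 10×2 by 2×18 → 10×18, cost 10·2·18 = 360; cumulative 660; (((M₂M₃)M₄)M₅): 10×18 by 18×28 → 10×28, cost 10·18·28 = 5040; cumulative 5700; (M₁(((M₂M₃)M₄)M₅)): 3×10 by 10×28 → 3×28, cost 3·10·28 = 840; cumulative 6540. Total 6540.
Difference: |3558 − 6540| = 2982.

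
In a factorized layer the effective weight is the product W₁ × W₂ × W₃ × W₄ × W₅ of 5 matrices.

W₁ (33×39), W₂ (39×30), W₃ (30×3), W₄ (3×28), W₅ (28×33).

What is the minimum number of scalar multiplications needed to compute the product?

Adjacent pairs: W₁W₂ = 33·39·30 = 38610; W₂W₃ = 39·30·3 = 3510; W₃W₄ = 30·3·28 = 2520; W₄W₅ = 3·28·33 = 2772.
Length 3: W₁..W₃: k=1: 0+3510+33·39·3=7371; k=2: 38610+0+33·30·3=41580 → min 7371 | W₂..W₄: k=2: 0+2520+39·30·28=35280; k=3: 3510+0+39·3·28=6786 → min 6786 | W₃..W₅: k=3: 0+2772+30·3·33=5742; k=4: 2520+0+30·28·33=30240 → min 5742.
Length 4: W₁..W₄: k=1: 0+6786+33·39·28=42822; k=2: 38610+2520+33·30·28=68850; k=3: 7371+0+33·3·28=10143 → min 10143 | W₂..W₅: k=2: 0+5742+39·30·33=44352; k=3: 3510+2772+39·3·33=10143; k=4: 6786+0+39·28·33=42822 → min 10143.
Length 5: W₁..W₅: k=1: 0+10143+33·39·33=52614; k=2: 38610+5742+33·30·33=77022; k=3: 7371+2772+33·3·33=13410; k=4: 10143+0+33·28·33=40635 → min 13410.
Optimal order: ((W₁ × (W₂ × W₃)) × (W₄ × W₅)) with cost 13410.

13410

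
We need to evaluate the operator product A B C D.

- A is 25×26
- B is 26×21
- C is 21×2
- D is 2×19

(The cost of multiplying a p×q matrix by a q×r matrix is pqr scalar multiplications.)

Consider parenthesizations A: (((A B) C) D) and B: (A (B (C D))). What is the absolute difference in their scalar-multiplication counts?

Order A = (((A B) C) D): (A B): 25×26 by 26×21 → 25×21, cost 25·26·21 = 13650; ((A B) C): 25×21 by 21×2 → 25×2, cost 25·21·2 = 1050; cumulative 14700; (((A B) C) D): 25×2 by 2×19 → 25×19, cost 25·2·19 = 950; cumulative 15650. Total 15650.
Order B = (A (B (C D))): (C D): 21×2 by 2×19 → 21×19, cost 21·2·19 = 798; (B (C D)): 26×21 by 21×19 → 26×19, cost 26·21·19 = 10374; cumulative 11172; (A (B (C D))): 25×26 by 26×19 → 25×19, cost 25·26·19 = 12350; cumulative 23522. Total 23522.
Difference: |15650 − 23522| = 7872.

7872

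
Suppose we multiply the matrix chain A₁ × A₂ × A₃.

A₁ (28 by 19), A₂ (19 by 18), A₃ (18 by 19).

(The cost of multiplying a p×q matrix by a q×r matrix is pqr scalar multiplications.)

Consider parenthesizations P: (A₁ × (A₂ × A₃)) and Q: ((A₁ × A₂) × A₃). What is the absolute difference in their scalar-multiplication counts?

2546

Order P = (A₁ × (A₂ × A₃)): (A₂ × A₃): 19×18 by 18×19 → 19×19, cost 19·18·19 = 6498; (A₁ × (A₂ × A₃)): 28×19 by 19×19 → 28×19, cost 28·19·19 = 10108; cumulative 16606. Total 16606.
Order Q = ((A₁ × A₂) × A₃): (A₁ × A₂): 28×19 by 19×18 → 28×18, cost 28·19·18 = 9576; ((A₁ × A₂) × A₃): 28×18 by 18×19 → 28×19, cost 28·18·19 = 9576; cumulative 19152. Total 19152.
Difference: |16606 − 19152| = 2546.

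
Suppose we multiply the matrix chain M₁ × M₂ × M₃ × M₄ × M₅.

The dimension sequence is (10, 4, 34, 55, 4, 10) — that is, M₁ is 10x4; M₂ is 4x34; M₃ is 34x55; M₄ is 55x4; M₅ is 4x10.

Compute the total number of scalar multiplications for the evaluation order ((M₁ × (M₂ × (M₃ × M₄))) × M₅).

(M₃ × M₄): 34×55 by 55×4 → 34×4, cost 34·55·4 = 7480
(M₂ × (M₃ × M₄)): 4×34 by 34×4 → 4×4, cost 4·34·4 = 544; cumulative 8024
(M₁ × (M₂ × (M₃ × M₄))): 10×4 by 4×4 → 10×4, cost 10·4·4 = 160; cumulative 8184
((M₁ × (M₂ × (M₃ × M₄))) × M₅): 10×4 by 4×10 → 10×10, cost 10·4·10 = 400; cumulative 8584
Total: 8584 scalar multiplications.

8584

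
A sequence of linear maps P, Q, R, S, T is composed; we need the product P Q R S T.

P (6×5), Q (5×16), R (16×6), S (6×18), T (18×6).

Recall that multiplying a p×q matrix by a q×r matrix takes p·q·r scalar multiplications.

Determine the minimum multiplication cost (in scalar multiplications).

Adjacent pairs: PQ = 6·5·16 = 480; QR = 5·16·6 = 480; RS = 16·6·18 = 1728; ST = 6·18·6 = 648.
Length 3: P..R: k=1: 0+480+6·5·6=660; k=2: 480+0+6·16·6=1056 → min 660 | Q..S: k=2: 0+1728+5·16·18=3168; k=3: 480+0+5·6·18=1020 → min 1020 | R..T: k=3: 0+648+16·6·6=1224; k=4: 1728+0+16·18·6=3456 → min 1224.
Length 4: P..S: k=1: 0+1020+6·5·18=1560; k=2: 480+1728+6·16·18=3936; k=3: 660+0+6·6·18=1308 → min 1308 | Q..T: k=2: 0+1224+5·16·6=1704; k=3: 480+648+5·6·6=1308; k=4: 1020+0+5·18·6=1560 → min 1308.
Length 5: P..T: k=1: 0+1308+6·5·6=1488; k=2: 480+1224+6·16·6=2280; k=3: 660+648+6·6·6=1524; k=4: 1308+0+6·18·6=1956 → min 1488.
Optimal order: (P ((Q R) (S T))) with cost 1488.

1488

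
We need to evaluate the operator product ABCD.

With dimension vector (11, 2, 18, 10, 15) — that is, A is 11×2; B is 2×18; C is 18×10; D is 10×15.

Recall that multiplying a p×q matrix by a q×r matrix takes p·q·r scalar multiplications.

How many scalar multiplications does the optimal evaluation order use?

Adjacent pairs: AB = 11·2·18 = 396; BC = 2·18·10 = 360; CD = 18·10·15 = 2700.
Length 3: A..C: k=1: 0+360+11·2·10=580; k=2: 396+0+11·18·10=2376 → min 580 | B..D: k=2: 0+2700+2·18·15=3240; k=3: 360+0+2·10·15=660 → min 660.
Length 4: A..D: k=1: 0+660+11·2·15=990; k=2: 396+2700+11·18·15=6066; k=3: 580+0+11·10·15=2230 → min 990.
Optimal order: (A((BC)D)) with cost 990.

990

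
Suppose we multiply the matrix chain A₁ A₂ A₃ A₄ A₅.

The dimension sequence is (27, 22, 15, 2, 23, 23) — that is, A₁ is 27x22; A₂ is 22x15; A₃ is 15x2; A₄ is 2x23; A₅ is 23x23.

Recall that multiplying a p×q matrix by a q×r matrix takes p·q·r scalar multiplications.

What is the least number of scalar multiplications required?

Adjacent pairs: A₁A₂ = 27·22·15 = 8910; A₂A₃ = 22·15·2 = 660; A₃A₄ = 15·2·23 = 690; A₄A₅ = 2·23·23 = 1058.
Length 3: A₁..A₃: k=1: 0+660+27·22·2=1848; k=2: 8910+0+27·15·2=9720 → min 1848 | A₂..A₄: k=2: 0+690+22·15·23=8280; k=3: 660+0+22·2·23=1672 → min 1672 | A₃..A₅: k=3: 0+1058+15·2·23=1748; k=4: 690+0+15·23·23=8625 → min 1748.
Length 4: A₁..A₄: k=1: 0+1672+27·22·23=15334; k=2: 8910+690+27·15·23=18915; k=3: 1848+0+27·2·23=3090 → min 3090 | A₂..A₅: k=2: 0+1748+22·15·23=9338; k=3: 660+1058+22·2·23=2730; k=4: 1672+0+22·23·23=13310 → min 2730.
Length 5: A₁..A₅: k=1: 0+2730+27·22·23=16392; k=2: 8910+1748+27·15·23=19973; k=3: 1848+1058+27·2·23=4148; k=4: 3090+0+27·23·23=17373 → min 4148.
Optimal order: ((A₁ (A₂ A₃)) (A₄ A₅)) with cost 4148.

4148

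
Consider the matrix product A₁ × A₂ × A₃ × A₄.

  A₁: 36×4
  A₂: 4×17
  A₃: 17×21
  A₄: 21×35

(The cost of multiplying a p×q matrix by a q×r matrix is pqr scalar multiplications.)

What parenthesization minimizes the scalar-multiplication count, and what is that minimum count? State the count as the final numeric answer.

9408

Adjacent pairs: A₁A₂ = 36·4·17 = 2448; A₂A₃ = 4·17·21 = 1428; A₃A₄ = 17·21·35 = 12495.
Length 3: A₁..A₃: k=1: 0+1428+36·4·21=4452; k=2: 2448+0+36·17·21=15300 → min 4452 | A₂..A₄: k=2: 0+12495+4·17·35=14875; k=3: 1428+0+4·21·35=4368 → min 4368.
Length 4: A₁..A₄: k=1: 0+4368+36·4·35=9408; k=2: 2448+12495+36·17·35=36363; k=3: 4452+0+36·21·35=30912 → min 9408.
Optimal parenthesization: (A₁ × ((A₂ × A₃) × A₄)) with cost 9408.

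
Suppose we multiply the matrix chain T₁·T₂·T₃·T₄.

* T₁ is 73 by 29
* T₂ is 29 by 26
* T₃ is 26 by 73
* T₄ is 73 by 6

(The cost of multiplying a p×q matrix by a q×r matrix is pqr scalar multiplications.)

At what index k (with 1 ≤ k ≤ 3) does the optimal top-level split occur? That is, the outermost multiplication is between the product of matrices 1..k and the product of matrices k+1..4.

Adjacent pairs: T₁T₂ = 73·29·26 = 55042; T₂T₃ = 29·26·73 = 55042; T₃T₄ = 26·73·6 = 11388.
Length 3: T₁..T₃: k=1: 0+55042+73·29·73=209583; k=2: 55042+0+73·26·73=193596 → min 193596 | T₂..T₄: k=2: 0+11388+29·26·6=15912; k=3: 55042+0+29·73·6=67744 → min 15912.
Top-level splits: k=1: (T₁..T₁)·(T₂..T₄) → 0+15912+73·29·6 = 28614; k=2: (T₁..T₂)·(T₃..T₄) → 55042+11388+73·26·6 = 77818; k=3: (T₁..T₃)·(T₄..T₄) → 193596+0+73·73·6 = 225570.
Best split is after T₁, i.e. k = 1.

1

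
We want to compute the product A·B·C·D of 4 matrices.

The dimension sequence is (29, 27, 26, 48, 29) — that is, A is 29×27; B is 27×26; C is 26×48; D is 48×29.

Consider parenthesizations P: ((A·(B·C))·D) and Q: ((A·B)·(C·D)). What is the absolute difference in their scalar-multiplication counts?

Order P = ((A·(B·C))·D): (B·C): 27×26 by 26×48 → 27×48, cost 27·26·48 = 33696; (A·(B·C)): 29×27 by 27×48 → 29×48, cost 29·27·48 = 37584; cumulative 71280; ((A·(B·C))·D): 29×48 by 48×29 → 29×29, cost 29·48·29 = 40368; cumulative 111648. Total 111648.
Order Q = ((A·B)·(C·D)): (A·B): 29×27 by 27×26 → 29×26, cost 29·27·26 = 20358; (C·D): 26×48 by 48×29 → 26×29, cost 26·48·29 = 36192; ((A·B)·(C·D)): 29×26 by 26×29 → 29×29, cost 29·26·29 = 21866; cumulative 78416. Total 78416.
Difference: |111648 − 78416| = 33232.

33232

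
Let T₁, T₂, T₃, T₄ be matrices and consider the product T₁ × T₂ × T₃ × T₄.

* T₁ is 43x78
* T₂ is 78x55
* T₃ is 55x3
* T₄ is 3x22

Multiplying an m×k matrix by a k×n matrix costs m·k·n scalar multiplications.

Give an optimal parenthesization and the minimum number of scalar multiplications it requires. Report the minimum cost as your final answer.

Adjacent pairs: T₁T₂ = 43·78·55 = 184470; T₂T₃ = 78·55·3 = 12870; T₃T₄ = 55·3·22 = 3630.
Length 3: T₁..T₃: k=1: 0+12870+43·78·3=22932; k=2: 184470+0+43·55·3=191565 → min 22932 | T₂..T₄: k=2: 0+3630+78·55·22=98010; k=3: 12870+0+78·3·22=18018 → min 18018.
Length 4: T₁..T₄: k=1: 0+18018+43·78·22=91806; k=2: 184470+3630+43·55·22=240130; k=3: 22932+0+43·3·22=25770 → min 25770.
Optimal parenthesization: ((T₁ × (T₂ × T₃)) × T₄) with cost 25770.

25770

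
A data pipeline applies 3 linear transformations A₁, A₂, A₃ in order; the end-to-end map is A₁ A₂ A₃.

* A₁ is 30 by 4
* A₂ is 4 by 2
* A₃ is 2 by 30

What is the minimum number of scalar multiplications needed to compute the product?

Order (A₁ (A₂ A₃)): (A₂ A₃): 4×2 by 2×30 → 4×30, cost 4·2·30 = 240; (A₁ (A₂ A₃)): 30×4 by 4×30 → 30×30, cost 30·4·30 = 3600; cumulative 3840. Total 3840.
Order ((A₁ A₂) A₃): (A₁ A₂): 30×4 by 4×2 → 30×2, cost 30·4·2 = 240; ((A₁ A₂) A₃): 30×2 by 2×30 → 30×30, cost 30·2·30 = 1800; cumulative 2040. Total 2040.
Minimum: 2040.

2040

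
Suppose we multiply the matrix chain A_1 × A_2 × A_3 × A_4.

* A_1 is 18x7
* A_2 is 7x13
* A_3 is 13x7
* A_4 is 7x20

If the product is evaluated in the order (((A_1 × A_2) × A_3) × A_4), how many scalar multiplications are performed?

(A_1 × A_2): 18×7 by 7×13 → 18×13, cost 18·7·13 = 1638
((A_1 × A_2) × A_3): 18×13 by 13×7 → 18×7, cost 18·13·7 = 1638; cumulative 3276
(((A_1 × A_2) × A_3) × A_4): 18×7 by 7×20 → 18×20, cost 18·7·20 = 2520; cumulative 5796
Total: 5796 scalar multiplications.

5796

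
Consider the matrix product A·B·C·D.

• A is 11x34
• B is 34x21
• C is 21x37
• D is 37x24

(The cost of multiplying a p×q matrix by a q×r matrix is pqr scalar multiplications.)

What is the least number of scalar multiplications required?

26169

Adjacent pairs: AB = 11·34·21 = 7854; BC = 34·21·37 = 26418; CD = 21·37·24 = 18648.
Length 3: A..C: k=1: 0+26418+11·34·37=40256; k=2: 7854+0+11·21·37=16401 → min 16401 | B..D: k=2: 0+18648+34·21·24=35784; k=3: 26418+0+34·37·24=56610 → min 35784.
Length 4: A..D: k=1: 0+35784+11·34·24=44760; k=2: 7854+18648+11·21·24=32046; k=3: 16401+0+11·37·24=26169 → min 26169.
Optimal order: (((A·B)·C)·D) with cost 26169.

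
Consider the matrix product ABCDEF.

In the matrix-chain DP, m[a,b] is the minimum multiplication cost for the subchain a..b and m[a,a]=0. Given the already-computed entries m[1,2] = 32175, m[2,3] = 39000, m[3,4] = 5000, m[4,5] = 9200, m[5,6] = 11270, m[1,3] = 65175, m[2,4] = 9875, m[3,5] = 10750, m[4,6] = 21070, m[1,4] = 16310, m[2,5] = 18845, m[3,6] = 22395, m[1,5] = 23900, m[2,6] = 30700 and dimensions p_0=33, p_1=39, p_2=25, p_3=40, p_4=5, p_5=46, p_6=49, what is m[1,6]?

35665

m[1,6] = min over k∈[1,5] of m[1,k]+m[k+1,6]+p_{0}·p_k·p_{6}.
k=1: 0 + 30700 + 33·39·49 = 93763; k=2: 32175 + 22395 + 33·25·49 = 94995; k=3: 65175 + 21070 + 33·40·49 = 150925; k=4: 16310 + 11270 + 33·5·49 = 35665; k=5: 23900 + 0 + 33·46·49 = 98282.
Minimum: 35665 at k=4.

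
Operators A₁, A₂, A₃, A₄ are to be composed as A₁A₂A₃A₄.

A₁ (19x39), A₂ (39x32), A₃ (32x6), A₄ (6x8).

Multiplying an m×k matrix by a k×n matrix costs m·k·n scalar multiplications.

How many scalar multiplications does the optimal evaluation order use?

Adjacent pairs: A₁A₂ = 19·39·32 = 23712; A₂A₃ = 39·32·6 = 7488; A₃A₄ = 32·6·8 = 1536.
Length 3: A₁..A₃: k=1: 0+7488+19·39·6=11934; k=2: 23712+0+19·32·6=27360 → min 11934 | A₂..A₄: k=2: 0+1536+39·32·8=11520; k=3: 7488+0+39·6·8=9360 → min 9360.
Length 4: A₁..A₄: k=1: 0+9360+19·39·8=15288; k=2: 23712+1536+19·32·8=30112; k=3: 11934+0+19·6·8=12846 → min 12846.
Optimal order: ((A₁(A₂A₃))A₄) with cost 12846.

12846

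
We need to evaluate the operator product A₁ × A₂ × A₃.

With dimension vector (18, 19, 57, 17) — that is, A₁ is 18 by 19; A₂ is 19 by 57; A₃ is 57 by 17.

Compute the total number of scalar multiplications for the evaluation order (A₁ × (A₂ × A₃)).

24225

(A₂ × A₃): 19×57 by 57×17 → 19×17, cost 19·57·17 = 18411
(A₁ × (A₂ × A₃)): 18×19 by 19×17 → 18×17, cost 18·19·17 = 5814; cumulative 24225
Total: 24225 scalar multiplications.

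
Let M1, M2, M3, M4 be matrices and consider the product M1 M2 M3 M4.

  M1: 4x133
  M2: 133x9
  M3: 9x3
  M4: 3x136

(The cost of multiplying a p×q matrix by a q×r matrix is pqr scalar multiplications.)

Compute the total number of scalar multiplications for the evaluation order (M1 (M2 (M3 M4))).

238816

(M3 M4): 9×3 by 3×136 → 9×136, cost 9·3·136 = 3672
(M2 (M3 M4)): 133×9 by 9×136 → 133×136, cost 133·9·136 = 162792; cumulative 166464
(M1 (M2 (M3 M4))): 4×133 by 133×136 → 4×136, cost 4·133·136 = 72352; cumulative 238816
Total: 238816 scalar multiplications.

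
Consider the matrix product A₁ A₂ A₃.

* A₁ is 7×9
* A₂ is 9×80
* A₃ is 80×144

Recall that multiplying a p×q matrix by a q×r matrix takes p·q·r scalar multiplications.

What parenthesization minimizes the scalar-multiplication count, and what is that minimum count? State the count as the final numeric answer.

(A₁ (A₂ A₃)): cost 112752.
((A₁ A₂) A₃): cost 85680.
Optimal: ((A₁ A₂) A₃) with cost 85680.

85680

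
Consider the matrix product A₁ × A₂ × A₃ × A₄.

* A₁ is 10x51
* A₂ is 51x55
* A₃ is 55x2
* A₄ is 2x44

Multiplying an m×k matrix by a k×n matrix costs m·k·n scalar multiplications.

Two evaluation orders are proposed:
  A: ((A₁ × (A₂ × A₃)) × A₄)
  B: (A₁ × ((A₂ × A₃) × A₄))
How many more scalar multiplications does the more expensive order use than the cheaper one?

Order A = ((A₁ × (A₂ × A₃)) × A₄): (A₂ × A₃): 51×55 by 55×2 → 51×2, cost 51·55·2 = 5610; (A₁ × (A₂ × A₃)): 10×51 by 51×2 → 10×2, cost 10·51·2 = 1020; cumulative 6630; ((A₁ × (A₂ × A₃)) × A₄): 10×2 by 2×44 → 10×44, cost 10·2·44 = 880; cumulative 7510. Total 7510.
Order B = (A₁ × ((A₂ × A₃) × A₄)): (A₂ × A₃): 51×55 by 55×2 → 51×2, cost 51·55·2 = 5610; ((A₂ × A₃) × A₄): 51×2 by 2×44 → 51×44, cost 51·2·44 = 4488; cumulative 10098; (A₁ × ((A₂ × A₃) × A₄)): 10×51 by 51×44 → 10×44, cost 10·51·44 = 22440; cumulative 32538. Total 32538.
Difference: |7510 − 32538| = 25028.

25028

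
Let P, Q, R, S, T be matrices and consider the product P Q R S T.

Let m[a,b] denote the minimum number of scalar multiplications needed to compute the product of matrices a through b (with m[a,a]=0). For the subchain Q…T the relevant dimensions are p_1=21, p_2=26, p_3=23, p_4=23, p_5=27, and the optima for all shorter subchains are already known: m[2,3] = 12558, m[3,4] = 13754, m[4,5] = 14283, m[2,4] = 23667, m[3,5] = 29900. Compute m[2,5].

36708

m[2,5] = min over k∈[2,4] of m[2,k]+m[k+1,5]+p_{1}·p_k·p_{5}.
k=2: 0 + 29900 + 21·26·27 = 44642; k=3: 12558 + 14283 + 21·23·27 = 39882; k=4: 23667 + 0 + 21·23·27 = 36708.
Minimum: 36708 at k=4.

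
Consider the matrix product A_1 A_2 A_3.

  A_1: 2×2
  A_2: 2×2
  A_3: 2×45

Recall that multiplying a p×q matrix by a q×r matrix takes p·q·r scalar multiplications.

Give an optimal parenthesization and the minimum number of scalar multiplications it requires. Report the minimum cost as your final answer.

(A_1 (A_2 A_3)): cost 360.
((A_1 A_2) A_3): cost 188.
Optimal: ((A_1 A_2) A_3) with cost 188.

188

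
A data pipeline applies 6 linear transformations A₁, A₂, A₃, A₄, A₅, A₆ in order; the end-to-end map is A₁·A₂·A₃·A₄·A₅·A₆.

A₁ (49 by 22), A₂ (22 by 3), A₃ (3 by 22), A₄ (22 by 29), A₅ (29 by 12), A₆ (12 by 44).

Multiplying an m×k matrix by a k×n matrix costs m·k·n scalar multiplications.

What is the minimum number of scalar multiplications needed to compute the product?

14244

Adjacent pairs: A₁A₂ = 49·22·3 = 3234; A₂A₃ = 22·3·22 = 1452; A₃A₄ = 3·22·29 = 1914; A₄A₅ = 22·29·12 = 7656; A₅A₆ = 29·12·44 = 15312.
Length 3: A₁..A₃: k=1: 0+1452+49·22·22=25168; k=2: 3234+0+49·3·22=6468 → min 6468 | A₂..A₄: k=2: 0+1914+22·3·29=3828; k=3: 1452+0+22·22·29=15488 → min 3828 | A₃..A₅: k=3: 0+7656+3·22·12=8448; k=4: 1914+0+3·29·12=2958 → min 2958 | A₄..A₆: k=4: 0+15312+22·29·44=43384; k=5: 7656+0+22·12·44=19272 → min 19272.
Length 4: A₁..A₄: k=1: 0+3828+49·22·29=35090; k=2: 3234+1914+49·3·29=9411; k=3: 6468+0+49·22·29=37730 → min 9411 | A₂..A₅: k=2: 0+2958+22·3·12=3750; k=3: 1452+7656+22·22·12=14916; k=4: 3828+0+22·29·12=11484 → min 3750 | A₃..A₆: k=3: 0+19272+3·22·44=22176; k=4: 1914+15312+3·29·44=21054; k=5: 2958+0+3·12·44=4542 → min 4542.
Length 5: A₁..A₅: k=1: 0+3750+49·22·12=16686; k=2: 3234+2958+49·3·12=7956; k=3: 6468+7656+49·22·12=27060; k=4: 9411+0+49·29·12=26463 → min 7956 | A₂..A₆: k=2: 0+4542+22·3·44=7446; k=3: 1452+19272+22·22·44=42020; k=4: 3828+15312+22·29·44=47212; k=5: 3750+0+22·12·44=15366 → min 7446.
Length 6: A₁..A₆: k=1: 0+7446+49·22·44=54878; k=2: 3234+4542+49·3·44=14244; k=3: 6468+19272+49·22·44=73172; k=4: 9411+15312+49·29·44=87247; k=5: 7956+0+49·12·44=33828 → min 14244.
Optimal order: ((A₁·A₂)·(((A₃·A₄)·A₅)·A₆)) with cost 14244.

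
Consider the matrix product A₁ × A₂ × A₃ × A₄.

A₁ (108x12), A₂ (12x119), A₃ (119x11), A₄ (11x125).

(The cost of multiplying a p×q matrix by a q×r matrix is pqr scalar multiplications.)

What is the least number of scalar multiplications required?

Adjacent pairs: A₁A₂ = 108·12·119 = 154224; A₂A₃ = 12·119·11 = 15708; A₃A₄ = 119·11·125 = 163625.
Length 3: A₁..A₃: k=1: 0+15708+108·12·11=29964; k=2: 154224+0+108·119·11=295596 → min 29964 | A₂..A₄: k=2: 0+163625+12·119·125=342125; k=3: 15708+0+12·11·125=32208 → min 32208.
Length 4: A₁..A₄: k=1: 0+32208+108·12·125=194208; k=2: 154224+163625+108·119·125=1924349; k=3: 29964+0+108·11·125=178464 → min 178464.
Optimal order: ((A₁ × (A₂ × A₃)) × A₄) with cost 178464.

178464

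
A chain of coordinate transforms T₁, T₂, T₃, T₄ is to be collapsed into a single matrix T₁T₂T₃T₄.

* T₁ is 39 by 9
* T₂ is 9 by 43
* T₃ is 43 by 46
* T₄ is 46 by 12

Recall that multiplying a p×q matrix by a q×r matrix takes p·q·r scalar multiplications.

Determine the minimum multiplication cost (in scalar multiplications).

26982

Adjacent pairs: T₁T₂ = 39·9·43 = 15093; T₂T₃ = 9·43·46 = 17802; T₃T₄ = 43·46·12 = 23736.
Length 3: T₁..T₃: k=1: 0+17802+39·9·46=33948; k=2: 15093+0+39·43·46=92235 → min 33948 | T₂..T₄: k=2: 0+23736+9·43·12=28380; k=3: 17802+0+9·46·12=22770 → min 22770.
Length 4: T₁..T₄: k=1: 0+22770+39·9·12=26982; k=2: 15093+23736+39·43·12=58953; k=3: 33948+0+39·46·12=55476 → min 26982.
Optimal order: (T₁((T₂T₃)T₄)) with cost 26982.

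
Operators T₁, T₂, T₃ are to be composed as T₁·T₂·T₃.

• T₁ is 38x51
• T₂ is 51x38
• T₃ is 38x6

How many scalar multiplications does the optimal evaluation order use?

23256

Order (T₁·(T₂·T₃)): (T₂·T₃): 51×38 by 38×6 → 51×6, cost 51·38·6 = 11628; (T₁·(T₂·T₃)): 38×51 by 51×6 → 38×6, cost 38·51·6 = 11628; cumulative 23256. Total 23256.
Order ((T₁·T₂)·T₃): (T₁·T₂): 38×51 by 51×38 → 38×38, cost 38·51·38 = 73644; ((T₁·T₂)·T₃): 38×38 by 38×6 → 38×6, cost 38·38·6 = 8664; cumulative 82308. Total 82308.
Minimum: 23256.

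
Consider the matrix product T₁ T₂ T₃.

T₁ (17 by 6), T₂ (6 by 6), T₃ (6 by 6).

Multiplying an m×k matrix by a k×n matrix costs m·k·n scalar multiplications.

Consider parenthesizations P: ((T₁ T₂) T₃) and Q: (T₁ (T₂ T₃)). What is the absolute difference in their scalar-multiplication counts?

396

Order P = ((T₁ T₂) T₃): (T₁ T₂): 17×6 by 6×6 → 17×6, cost 17·6·6 = 612; ((T₁ T₂) T₃): 17×6 by 6×6 → 17×6, cost 17·6·6 = 612; cumulative 1224. Total 1224.
Order Q = (T₁ (T₂ T₃)): (T₂ T₃): 6×6 by 6×6 → 6×6, cost 6·6·6 = 216; (T₁ (T₂ T₃)): 17×6 by 6×6 → 17×6, cost 17·6·6 = 612; cumulative 828. Total 828.
Difference: |1224 − 828| = 396.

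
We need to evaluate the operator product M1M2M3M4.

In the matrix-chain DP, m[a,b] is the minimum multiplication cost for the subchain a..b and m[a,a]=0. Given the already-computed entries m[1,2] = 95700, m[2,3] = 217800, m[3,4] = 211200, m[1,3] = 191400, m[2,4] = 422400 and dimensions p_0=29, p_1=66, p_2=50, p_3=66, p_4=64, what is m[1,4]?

m[1,4] = min over k∈[1,3] of m[1,k]+m[k+1,4]+p_{0}·p_k·p_{4}.
k=1: 0 + 422400 + 29·66·64 = 544896; k=2: 95700 + 211200 + 29·50·64 = 399700; k=3: 191400 + 0 + 29·66·64 = 313896.
Minimum: 313896 at k=3.

313896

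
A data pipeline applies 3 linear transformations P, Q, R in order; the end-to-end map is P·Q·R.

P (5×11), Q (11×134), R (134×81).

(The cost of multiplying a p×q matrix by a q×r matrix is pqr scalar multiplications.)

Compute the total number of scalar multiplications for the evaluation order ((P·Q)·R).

(P·Q): 5×11 by 11×134 → 5×134, cost 5·11·134 = 7370
((P·Q)·R): 5×134 by 134×81 → 5×81, cost 5·134·81 = 54270; cumulative 61640
Total: 61640 scalar multiplications.

61640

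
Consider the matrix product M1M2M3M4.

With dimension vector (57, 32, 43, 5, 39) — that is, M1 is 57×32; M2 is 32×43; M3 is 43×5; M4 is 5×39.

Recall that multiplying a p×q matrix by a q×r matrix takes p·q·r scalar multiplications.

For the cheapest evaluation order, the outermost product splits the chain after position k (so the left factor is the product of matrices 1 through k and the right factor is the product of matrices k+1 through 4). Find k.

3

Adjacent pairs: M1M2 = 57·32·43 = 78432; M2M3 = 32·43·5 = 6880; M3M4 = 43·5·39 = 8385.
Length 3: M1..M3: k=1: 0+6880+57·32·5=16000; k=2: 78432+0+57·43·5=90687 → min 16000 | M2..M4: k=2: 0+8385+32·43·39=62049; k=3: 6880+0+32·5·39=13120 → min 13120.
Top-level splits: k=1: (M1..M1)·(M2..M4) → 0+13120+57·32·39 = 84256; k=2: (M1..M2)·(M3..M4) → 78432+8385+57·43·39 = 182406; k=3: (M1..M3)·(M4..M4) → 16000+0+57·5·39 = 27115.
Best split is after M3, i.e. k = 3.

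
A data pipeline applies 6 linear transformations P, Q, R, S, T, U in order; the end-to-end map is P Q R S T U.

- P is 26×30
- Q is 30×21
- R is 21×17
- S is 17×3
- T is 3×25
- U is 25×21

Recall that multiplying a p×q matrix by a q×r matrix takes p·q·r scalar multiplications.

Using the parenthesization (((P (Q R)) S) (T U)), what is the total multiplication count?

28509

(Q R): 30×21 by 21×17 → 30×17, cost 30·21·17 = 10710
(P (Q R)): 26×30 by 30×17 → 26×17, cost 26·30·17 = 13260; cumulative 23970
((P (Q R)) S): 26×17 by 17×3 → 26×3, cost 26·17·3 = 1326; cumulative 25296
(T U): 3×25 by 25×21 → 3×21, cost 3·25·21 = 1575
(((P (Q R)) S) (T U)): 26×3 by 3×21 → 26×21, cost 26·3·21 = 1638; cumulative 28509
Total: 28509 scalar multiplications.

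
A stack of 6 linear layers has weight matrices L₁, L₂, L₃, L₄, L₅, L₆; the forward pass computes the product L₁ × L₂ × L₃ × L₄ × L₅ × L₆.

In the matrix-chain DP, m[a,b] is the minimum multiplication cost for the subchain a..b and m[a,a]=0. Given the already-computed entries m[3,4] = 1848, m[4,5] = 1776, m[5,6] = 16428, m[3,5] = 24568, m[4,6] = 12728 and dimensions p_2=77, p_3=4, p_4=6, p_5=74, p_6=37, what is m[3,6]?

24124

m[3,6] = min over k∈[3,5] of m[3,k]+m[k+1,6]+p_{2}·p_k·p_{6}.
k=3: 0 + 12728 + 77·4·37 = 24124; k=4: 1848 + 16428 + 77·6·37 = 35370; k=5: 24568 + 0 + 77·74·37 = 235394.
Minimum: 24124 at k=3.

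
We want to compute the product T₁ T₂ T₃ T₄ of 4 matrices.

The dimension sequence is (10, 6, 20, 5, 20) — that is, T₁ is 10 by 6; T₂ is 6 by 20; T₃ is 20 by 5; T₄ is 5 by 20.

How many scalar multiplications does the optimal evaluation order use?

Adjacent pairs: T₁T₂ = 10·6·20 = 1200; T₂T₃ = 6·20·5 = 600; T₃T₄ = 20·5·20 = 2000.
Length 3: T₁..T₃: k=1: 0+600+10·6·5=900; k=2: 1200+0+10·20·5=2200 → min 900 | T₂..T₄: k=2: 0+2000+6·20·20=4400; k=3: 600+0+6·5·20=1200 → min 1200.
Length 4: T₁..T₄: k=1: 0+1200+10·6·20=2400; k=2: 1200+2000+10·20·20=7200; k=3: 900+0+10·5·20=1900 → min 1900.
Optimal order: ((T₁ (T₂ T₃)) T₄) with cost 1900.

1900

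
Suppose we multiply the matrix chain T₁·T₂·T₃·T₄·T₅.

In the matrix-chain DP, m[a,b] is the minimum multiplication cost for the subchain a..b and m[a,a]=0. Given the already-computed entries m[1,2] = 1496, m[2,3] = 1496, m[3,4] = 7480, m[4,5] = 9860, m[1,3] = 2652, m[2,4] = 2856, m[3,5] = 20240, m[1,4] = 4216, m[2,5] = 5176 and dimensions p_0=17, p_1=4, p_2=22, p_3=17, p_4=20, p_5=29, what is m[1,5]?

7148

m[1,5] = min over k∈[1,4] of m[1,k]+m[k+1,5]+p_{0}·p_k·p_{5}.
k=1: 0 + 5176 + 17·4·29 = 7148; k=2: 1496 + 20240 + 17·22·29 = 32582; k=3: 2652 + 9860 + 17·17·29 = 20893; k=4: 4216 + 0 + 17·20·29 = 14076.
Minimum: 7148 at k=1.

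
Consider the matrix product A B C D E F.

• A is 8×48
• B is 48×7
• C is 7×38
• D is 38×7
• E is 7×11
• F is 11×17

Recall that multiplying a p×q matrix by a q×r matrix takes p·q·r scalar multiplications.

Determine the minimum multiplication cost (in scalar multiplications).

7054

Adjacent pairs: AB = 8·48·7 = 2688; BC = 48·7·38 = 12768; CD = 7·38·7 = 1862; DE = 38·7·11 = 2926; EF = 7·11·17 = 1309.
Length 3: A..C: k=1: 0+12768+8·48·38=27360; k=2: 2688+0+8·7·38=4816 → min 4816 | B..D: k=2: 0+1862+48·7·7=4214; k=3: 12768+0+48·38·7=25536 → min 4214 | C..E: k=3: 0+2926+7·38·11=5852; k=4: 1862+0+7·7·11=2401 → min 2401 | D..F: k=4: 0+1309+38·7·17=5831; k=5: 2926+0+38·11·17=10032 → min 5831.
Length 4: A..D: k=1: 0+4214+8·48·7=6902; k=2: 2688+1862+8·7·7=4942; k=3: 4816+0+8·38·7=6944 → min 4942 | B..E: k=2: 0+2401+48·7·11=6097; k=3: 12768+2926+48·38·11=35758; k=4: 4214+0+48·7·11=7910 → min 6097 | C..F: k=3: 0+5831+7·38·17=10353; k=4: 1862+1309+7·7·17=4004; k=5: 2401+0+7·11·17=3710 → min 3710.
Length 5: A..E: k=1: 0+6097+8·48·11=10321; k=2: 2688+2401+8·7·11=5705; k=3: 4816+2926+8·38·11=11086; k=4: 4942+0+8·7·11=5558 → min 5558 | B..F: k=2: 0+3710+48·7·17=9422; k=3: 12768+5831+48·38·17=49607; k=4: 4214+1309+48·7·17=11235; k=5: 6097+0+48·11·17=15073 → min 9422.
Length 6: A..F: k=1: 0+9422+8·48·17=15950; k=2: 2688+3710+8·7·17=7350; k=3: 4816+5831+8·38·17=15815; k=4: 4942+1309+8·7·17=7203; k=5: 5558+0+8·11·17=7054 → min 7054.
Optimal order: ((((A B) (C D)) E) F) with cost 7054.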